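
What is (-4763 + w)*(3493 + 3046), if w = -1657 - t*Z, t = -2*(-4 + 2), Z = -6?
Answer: -41823444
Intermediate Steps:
t = 4 (t = -2*(-2) = 4)
w = -1633 (w = -1657 - 4*(-6) = -1657 - 1*(-24) = -1657 + 24 = -1633)
(-4763 + w)*(3493 + 3046) = (-4763 - 1633)*(3493 + 3046) = -6396*6539 = -41823444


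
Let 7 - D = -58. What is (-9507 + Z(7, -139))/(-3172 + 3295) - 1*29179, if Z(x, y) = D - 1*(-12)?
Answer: -87767/3 ≈ -29256.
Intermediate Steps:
D = 65 (D = 7 - 1*(-58) = 7 + 58 = 65)
Z(x, y) = 77 (Z(x, y) = 65 - 1*(-12) = 65 + 12 = 77)
(-9507 + Z(7, -139))/(-3172 + 3295) - 1*29179 = (-9507 + 77)/(-3172 + 3295) - 1*29179 = -9430/123 - 29179 = -9430*1/123 - 29179 = -230/3 - 29179 = -87767/3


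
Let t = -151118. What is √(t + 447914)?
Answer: 2*√74199 ≈ 544.79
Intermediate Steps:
√(t + 447914) = √(-151118 + 447914) = √296796 = 2*√74199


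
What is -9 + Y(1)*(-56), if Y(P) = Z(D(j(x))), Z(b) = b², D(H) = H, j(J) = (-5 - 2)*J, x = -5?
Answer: -68609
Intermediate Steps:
j(J) = -7*J
Y(P) = 1225 (Y(P) = (-7*(-5))² = 35² = 1225)
-9 + Y(1)*(-56) = -9 + 1225*(-56) = -9 - 68600 = -68609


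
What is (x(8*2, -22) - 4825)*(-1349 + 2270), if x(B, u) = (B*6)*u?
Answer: -6388977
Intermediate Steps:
x(B, u) = 6*B*u (x(B, u) = (6*B)*u = 6*B*u)
(x(8*2, -22) - 4825)*(-1349 + 2270) = (6*(8*2)*(-22) - 4825)*(-1349 + 2270) = (6*16*(-22) - 4825)*921 = (-2112 - 4825)*921 = -6937*921 = -6388977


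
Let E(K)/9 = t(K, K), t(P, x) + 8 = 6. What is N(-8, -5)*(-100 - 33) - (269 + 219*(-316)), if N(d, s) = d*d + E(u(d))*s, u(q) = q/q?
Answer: 48453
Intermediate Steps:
t(P, x) = -2 (t(P, x) = -8 + 6 = -2)
u(q) = 1
E(K) = -18 (E(K) = 9*(-2) = -18)
N(d, s) = d² - 18*s (N(d, s) = d*d - 18*s = d² - 18*s)
N(-8, -5)*(-100 - 33) - (269 + 219*(-316)) = ((-8)² - 18*(-5))*(-100 - 33) - (269 + 219*(-316)) = (64 + 90)*(-133) - (269 - 69204) = 154*(-133) - 1*(-68935) = -20482 + 68935 = 48453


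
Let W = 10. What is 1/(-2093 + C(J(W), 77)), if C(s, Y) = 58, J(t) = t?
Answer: -1/2035 ≈ -0.00049140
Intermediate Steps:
1/(-2093 + C(J(W), 77)) = 1/(-2093 + 58) = 1/(-2035) = -1/2035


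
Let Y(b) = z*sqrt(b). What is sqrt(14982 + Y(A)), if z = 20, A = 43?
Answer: sqrt(14982 + 20*sqrt(43)) ≈ 122.94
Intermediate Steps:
Y(b) = 20*sqrt(b)
sqrt(14982 + Y(A)) = sqrt(14982 + 20*sqrt(43))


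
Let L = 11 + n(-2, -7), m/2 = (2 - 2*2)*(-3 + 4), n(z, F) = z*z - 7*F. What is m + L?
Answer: 60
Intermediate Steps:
n(z, F) = z² - 7*F
m = -4 (m = 2*((2 - 2*2)*(-3 + 4)) = 2*((2 - 4)*1) = 2*(-2*1) = 2*(-2) = -4)
L = 64 (L = 11 + ((-2)² - 7*(-7)) = 11 + (4 + 49) = 11 + 53 = 64)
m + L = -4 + 64 = 60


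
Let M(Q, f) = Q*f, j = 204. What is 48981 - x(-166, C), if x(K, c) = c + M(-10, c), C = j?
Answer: 50817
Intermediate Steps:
C = 204
x(K, c) = -9*c (x(K, c) = c - 10*c = -9*c)
48981 - x(-166, C) = 48981 - (-9)*204 = 48981 - 1*(-1836) = 48981 + 1836 = 50817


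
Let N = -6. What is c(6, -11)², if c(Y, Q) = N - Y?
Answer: 144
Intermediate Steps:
c(Y, Q) = -6 - Y
c(6, -11)² = (-6 - 1*6)² = (-6 - 6)² = (-12)² = 144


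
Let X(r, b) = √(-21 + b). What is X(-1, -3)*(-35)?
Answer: -70*I*√6 ≈ -171.46*I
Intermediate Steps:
X(-1, -3)*(-35) = √(-21 - 3)*(-35) = √(-24)*(-35) = (2*I*√6)*(-35) = -70*I*√6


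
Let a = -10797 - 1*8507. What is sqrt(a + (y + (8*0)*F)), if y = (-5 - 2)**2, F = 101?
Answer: I*sqrt(19255) ≈ 138.76*I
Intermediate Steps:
y = 49 (y = (-7)**2 = 49)
a = -19304 (a = -10797 - 8507 = -19304)
sqrt(a + (y + (8*0)*F)) = sqrt(-19304 + (49 + (8*0)*101)) = sqrt(-19304 + (49 + 0*101)) = sqrt(-19304 + (49 + 0)) = sqrt(-19304 + 49) = sqrt(-19255) = I*sqrt(19255)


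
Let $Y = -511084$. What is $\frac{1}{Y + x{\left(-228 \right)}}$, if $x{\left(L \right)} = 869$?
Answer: $- \frac{1}{510215} \approx -1.96 \cdot 10^{-6}$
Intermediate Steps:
$\frac{1}{Y + x{\left(-228 \right)}} = \frac{1}{-511084 + 869} = \frac{1}{-510215} = - \frac{1}{510215}$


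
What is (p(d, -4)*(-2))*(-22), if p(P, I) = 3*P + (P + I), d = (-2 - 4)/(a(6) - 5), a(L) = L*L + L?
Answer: -7568/37 ≈ -204.54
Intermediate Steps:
a(L) = L + L**2 (a(L) = L**2 + L = L + L**2)
d = -6/37 (d = (-2 - 4)/(6*(1 + 6) - 5) = -6/(6*7 - 5) = -6/(42 - 5) = -6/37 ≈ -0.16216)
p(P, I) = I + 4*P (p(P, I) = 3*P + (I + P) = I + 4*P)
(p(d, -4)*(-2))*(-22) = ((-4 + 4*(-6/37))*(-2))*(-22) = ((-4 - 24/37)*(-2))*(-22) = -172/37*(-2)*(-22) = (344/37)*(-22) = -7568/37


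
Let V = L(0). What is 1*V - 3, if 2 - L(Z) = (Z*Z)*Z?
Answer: -1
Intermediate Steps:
L(Z) = 2 - Z³ (L(Z) = 2 - Z*Z*Z = 2 - Z²*Z = 2 - Z³)
V = 2 (V = 2 - 1*0³ = 2 - 1*0 = 2 + 0 = 2)
1*V - 3 = 1*2 - 3 = 2 - 3 = -1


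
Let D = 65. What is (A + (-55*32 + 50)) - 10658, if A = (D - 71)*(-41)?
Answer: -12122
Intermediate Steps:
A = 246 (A = (65 - 71)*(-41) = -6*(-41) = 246)
(A + (-55*32 + 50)) - 10658 = (246 + (-55*32 + 50)) - 10658 = (246 + (-1760 + 50)) - 10658 = (246 - 1710) - 10658 = -1464 - 10658 = -12122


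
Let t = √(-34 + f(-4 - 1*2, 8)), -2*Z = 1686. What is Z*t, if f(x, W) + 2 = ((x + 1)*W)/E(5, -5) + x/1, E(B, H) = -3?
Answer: -281*I*√258 ≈ -4513.5*I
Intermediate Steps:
Z = -843 (Z = -½*1686 = -843)
f(x, W) = -2 + x - W*(1 + x)/3 (f(x, W) = -2 + (((x + 1)*W)/(-3) + x/1) = -2 + (((1 + x)*W)*(-⅓) + x*1) = -2 + ((W*(1 + x))*(-⅓) + x) = -2 + (-W*(1 + x)/3 + x) = -2 + (x - W*(1 + x)/3) = -2 + x - W*(1 + x)/3)
t = I*√258/3 (t = √(-34 + (-2 + (-4 - 1*2) - ⅓*8 - ⅓*8*(-4 - 1*2))) = √(-34 + (-2 + (-4 - 2) - 8/3 - ⅓*8*(-4 - 2))) = √(-34 + (-2 - 6 - 8/3 - ⅓*8*(-6))) = √(-34 + (-2 - 6 - 8/3 + 16)) = √(-34 + 16/3) = √(-86/3) = I*√258/3 ≈ 5.3541*I)
Z*t = -281*I*√258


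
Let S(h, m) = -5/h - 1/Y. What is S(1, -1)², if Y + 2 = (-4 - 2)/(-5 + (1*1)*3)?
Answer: 36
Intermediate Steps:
Y = 1 (Y = -2 + (-4 - 2)/(-5 + (1*1)*3) = -2 - 6/(-5 + 1*3) = -2 - 6/(-5 + 3) = -2 - 6/(-2) = -2 - 6*(-½) = -2 + 3 = 1)
S(h, m) = -1 - 5/h (S(h, m) = -5/h - 1/1 = -5/h - 1*1 = -5/h - 1 = -1 - 5/h)
S(1, -1)² = ((-5 - 1*1)/1)² = (1*(-5 - 1))² = (1*(-6))² = (-6)² = 36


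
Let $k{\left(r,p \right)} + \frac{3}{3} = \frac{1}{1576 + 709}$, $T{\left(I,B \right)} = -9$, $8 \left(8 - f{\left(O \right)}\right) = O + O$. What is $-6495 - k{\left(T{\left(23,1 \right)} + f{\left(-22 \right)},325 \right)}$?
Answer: $- \frac{14838791}{2285} \approx -6494.0$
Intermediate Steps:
$f{\left(O \right)} = 8 - \frac{O}{4}$ ($f{\left(O \right)} = 8 - \frac{O + O}{8} = 8 - \frac{2 O}{8} = 8 - \frac{O}{4}$)
$k{\left(r,p \right)} = - \frac{2284}{2285}$ ($k{\left(r,p \right)} = -1 + \frac{1}{1576 + 709} = -1 + \frac{1}{2285} = - \frac{2284}{2285}$)
$-6495 - k{\left(T{\left(23,1 \right)} + f{\left(-22 \right)},325 \right)} = -6495 - - \frac{2284}{2285} = -6495 + \frac{2284}{2285} = - \frac{14838791}{2285}$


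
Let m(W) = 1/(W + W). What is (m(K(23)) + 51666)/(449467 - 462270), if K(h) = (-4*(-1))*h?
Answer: -9506545/2355752 ≈ -4.0355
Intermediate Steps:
K(h) = 4*h
m(W) = 1/(2*W)
(m(K(23)) + 51666)/(449467 - 462270) = (1/(2*((4*23))) + 51666)/(449467 - 462270) = ((½)/92 + 51666)/(-12803) = ((½)*(1/92) + 51666)*(-1/12803) = (1/184 + 51666)*(-1/12803) = (9506545/184)*(-1/12803) = -9506545/2355752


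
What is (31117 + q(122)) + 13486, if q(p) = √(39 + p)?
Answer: 44603 + √161 ≈ 44616.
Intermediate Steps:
(31117 + q(122)) + 13486 = (31117 + √(39 + 122)) + 13486 = (31117 + √161) + 13486 = 44603 + √161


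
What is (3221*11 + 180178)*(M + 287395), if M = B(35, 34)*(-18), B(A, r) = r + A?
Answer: 61697162177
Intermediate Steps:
B(A, r) = A + r
M = -1242 (M = (35 + 34)*(-18) = 69*(-18) = -1242)
(3221*11 + 180178)*(M + 287395) = (3221*11 + 180178)*(-1242 + 287395) = (35431 + 180178)*286153 = 215609*286153 = 61697162177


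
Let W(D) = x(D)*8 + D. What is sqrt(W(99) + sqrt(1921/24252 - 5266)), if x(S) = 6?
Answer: sqrt(21614861772 + 12126*I*sqrt(774300339993))/12126 ≈ 12.469 + 2.91*I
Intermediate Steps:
W(D) = 48 + D (W(D) = 6*8 + D = 48 + D)
sqrt(W(99) + sqrt(1921/24252 - 5266)) = sqrt((48 + 99) + sqrt(1921/24252 - 5266)) = sqrt(147 + sqrt(1921*(1/24252) - 5266)) = sqrt(147 + sqrt(1921/24252 - 5266)) = sqrt(147 + sqrt(-127709111/24252)) = sqrt(147 + I*sqrt(774300339993)/12126)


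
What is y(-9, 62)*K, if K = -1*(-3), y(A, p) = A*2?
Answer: -54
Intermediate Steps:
y(A, p) = 2*A
K = 3
y(-9, 62)*K = (2*(-9))*3 = -18*3 = -54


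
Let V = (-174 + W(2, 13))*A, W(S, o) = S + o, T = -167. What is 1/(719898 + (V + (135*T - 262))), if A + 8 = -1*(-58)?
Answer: 1/689141 ≈ 1.4511e-6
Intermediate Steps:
A = 50 (A = -8 - 1*(-58) = -8 + 58 = 50)
V = -7950 (V = (-174 + (2 + 13))*50 = (-174 + 15)*50 = -159*50 = -7950)
1/(719898 + (V + (135*T - 262))) = 1/(719898 + (-7950 + (135*(-167) - 262))) = 1/(719898 + (-7950 + (-22545 - 262))) = 1/(719898 + (-7950 - 22807)) = 1/(719898 - 30757) = 1/689141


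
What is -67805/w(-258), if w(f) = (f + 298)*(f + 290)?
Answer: -13561/256 ≈ -52.973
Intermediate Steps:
w(f) = (290 + f)*(298 + f) (w(f) = (298 + f)*(290 + f) = (290 + f)*(298 + f))
-67805/w(-258) = -67805/(86420 + (-258)² + 588*(-258)) = -67805/(86420 + 66564 - 151704) = -67805/1280 = -67805*1/1280 = -13561/256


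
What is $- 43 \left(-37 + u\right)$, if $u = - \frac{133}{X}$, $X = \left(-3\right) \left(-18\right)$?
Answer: $\frac{91633}{54} \approx 1696.9$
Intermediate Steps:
$X = 54$
$u = - \frac{133}{54} \approx -2.463$
$- 43 \left(-37 + u\right) = - 43 \left(-37 - \frac{133}{54}\right) = \left(-43\right) \left(- \frac{2131}{54}\right) = \frac{91633}{54}$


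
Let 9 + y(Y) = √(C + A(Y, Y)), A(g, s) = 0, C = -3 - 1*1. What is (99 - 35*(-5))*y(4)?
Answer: -2466 + 548*I ≈ -2466.0 + 548.0*I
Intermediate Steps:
C = -4 (C = -3 - 1 = -4)
y(Y) = -9 + 2*I (y(Y) = -9 + √(-4 + 0) = -9 + √(-4) = -9 + 2*I)
(99 - 35*(-5))*y(4) = (99 - 35*(-5))*(-9 + 2*I) = (99 + 175)*(-9 + 2*I) = 274*(-9 + 2*I) = -2466 + 548*I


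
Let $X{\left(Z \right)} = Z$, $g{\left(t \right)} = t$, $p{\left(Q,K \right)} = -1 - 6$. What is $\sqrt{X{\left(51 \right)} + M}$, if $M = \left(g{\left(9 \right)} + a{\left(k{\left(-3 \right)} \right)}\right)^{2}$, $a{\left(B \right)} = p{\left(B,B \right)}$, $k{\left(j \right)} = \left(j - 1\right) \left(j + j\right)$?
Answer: $\sqrt{55} \approx 7.4162$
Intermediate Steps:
$p{\left(Q,K \right)} = -7$ ($p{\left(Q,K \right)} = -1 - 6 = -7$)
$k{\left(j \right)} = 2 j \left(-1 + j\right)$ ($k{\left(j \right)} = \left(-1 + j\right) 2 j = 2 j \left(-1 + j\right)$)
$a{\left(B \right)} = -7$
$M = 4$ ($M = \left(9 - 7\right)^{2} = 2^{2} = 4$)
$\sqrt{X{\left(51 \right)} + M} = \sqrt{51 + 4} = \sqrt{55}$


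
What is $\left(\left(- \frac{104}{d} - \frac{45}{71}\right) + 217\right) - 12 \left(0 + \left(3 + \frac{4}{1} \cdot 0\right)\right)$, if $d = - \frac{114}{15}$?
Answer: $\frac{261774}{1349} \approx 194.05$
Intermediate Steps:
$d = - \frac{38}{5}$ ($d = \left(-114\right) \frac{1}{15} = - \frac{38}{5} \approx -7.6$)
$\left(\left(- \frac{104}{d} - \frac{45}{71}\right) + 217\right) - 12 \left(0 + \left(3 + \frac{4}{1} \cdot 0\right)\right) = \left(\left(- \frac{104}{- \frac{38}{5}} - \frac{45}{71}\right) + 217\right) - 12 \left(0 + \left(3 + \frac{4}{1} \cdot 0\right)\right) = \left(\left(\left(-104\right) \left(- \frac{5}{38}\right) - \frac{45}{71}\right) + 217\right) - 12 \left(0 + \left(3 + 4 \cdot 1 \cdot 0\right)\right) = \left(\left(\frac{260}{19} - \frac{45}{71}\right) + 217\right) - 12 \left(0 + \left(3 + 4 \cdot 0\right)\right) = \left(\frac{17605}{1349} + 217\right) - 12 \left(0 + \left(3 + 0\right)\right) = \frac{310338}{1349} - 12 \left(0 + 3\right) = \frac{310338}{1349} - 12 \cdot 3 = \frac{310338}{1349} - 36 = \frac{261774}{1349}$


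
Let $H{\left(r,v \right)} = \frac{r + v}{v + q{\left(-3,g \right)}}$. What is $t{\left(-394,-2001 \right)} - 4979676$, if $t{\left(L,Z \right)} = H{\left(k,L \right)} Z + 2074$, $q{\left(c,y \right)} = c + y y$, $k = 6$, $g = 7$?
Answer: $-4979833$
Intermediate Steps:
$q{\left(c,y \right)} = c + y^{2}$
$H{\left(r,v \right)} = \frac{r + v}{46 + v}$ ($H{\left(r,v \right)} = \frac{r + v}{v - \left(3 - 7^{2}\right)} = \frac{r + v}{v + \left(-3 + 49\right)} = \frac{r + v}{v + 46} = \frac{r + v}{46 + v}$)
$t{\left(L,Z \right)} = 2074 + \frac{Z \left(6 + L\right)}{46 + L}$ ($t{\left(L,Z \right)} = \frac{6 + L}{46 + L} Z + 2074 = \frac{Z \left(6 + L\right)}{46 + L} + 2074 = 2074 + \frac{Z \left(6 + L\right)}{46 + L}$)
$t{\left(-394,-2001 \right)} - 4979676 = \frac{95404 + 2074 \left(-394\right) - 2001 \left(6 - 394\right)}{46 - 394} - 4979676 = \frac{95404 - 817156 - -776388}{-348} - 4979676 = - \frac{95404 - 817156 + 776388}{348} - 4979676 = \left(- \frac{1}{348}\right) 54636 - 4979676 = -157 - 4979676 = -4979833$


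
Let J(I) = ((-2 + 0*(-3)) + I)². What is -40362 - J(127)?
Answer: -55987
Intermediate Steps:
J(I) = (-2 + I)² (J(I) = ((-2 + 0) + I)² = (-2 + I)²)
-40362 - J(127) = -40362 - (-2 + 127)² = -40362 - 1*125² = -40362 - 1*15625 = -40362 - 15625 = -55987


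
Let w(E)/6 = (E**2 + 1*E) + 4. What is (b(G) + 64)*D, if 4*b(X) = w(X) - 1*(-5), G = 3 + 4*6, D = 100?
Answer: 120525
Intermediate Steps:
w(E) = 24 + 6*E + 6*E**2 (w(E) = 6*((E**2 + 1*E) + 4) = 6*((E**2 + E) + 4) = 6*((E + E**2) + 4) = 6*(4 + E + E**2) = 24 + 6*E + 6*E**2)
G = 27 (G = 3 + 24 = 27)
b(X) = 29/4 + 3*X/2 + 3*X**2/2 (b(X) = ((24 + 6*X + 6*X**2) - 1*(-5))/4 = ((24 + 6*X + 6*X**2) + 5)/4 = (29 + 6*X + 6*X**2)/4 = 29/4 + 3*X/2 + 3*X**2/2)
(b(G) + 64)*D = ((29/4 + (3/2)*27 + (3/2)*27**2) + 64)*100 = ((29/4 + 81/2 + (3/2)*729) + 64)*100 = ((29/4 + 81/2 + 2187/2) + 64)*100 = (4565/4 + 64)*100 = (4821/4)*100 = 120525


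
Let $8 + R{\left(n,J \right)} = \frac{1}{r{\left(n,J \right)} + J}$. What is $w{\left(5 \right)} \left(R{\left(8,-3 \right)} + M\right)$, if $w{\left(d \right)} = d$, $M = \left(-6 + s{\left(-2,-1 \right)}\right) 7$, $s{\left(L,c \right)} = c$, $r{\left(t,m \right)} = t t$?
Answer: $- \frac{17380}{61} \approx -284.92$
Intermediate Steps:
$r{\left(t,m \right)} = t^{2}$
$M = -49$ ($M = \left(-6 - 1\right) 7 = \left(-7\right) 7 = -49$)
$R{\left(n,J \right)} = -8 + \frac{1}{J + n^{2}}$ ($R{\left(n,J \right)} = -8 + \frac{1}{n^{2} + J} = -8 + \frac{1}{J + n^{2}}$)
$w{\left(5 \right)} \left(R{\left(8,-3 \right)} + M\right) = 5 \left(\frac{1 - -24 - 8 \cdot 8^{2}}{-3 + 8^{2}} - 49\right) = 5 \left(\frac{1 + 24 - 512}{-3 + 64} - 49\right) = 5 \left(\frac{1 + 24 - 512}{61} - 49\right) = 5 \left(\frac{1}{61} \left(-487\right) - 49\right) = 5 \left(- \frac{487}{61} - 49\right) = 5 \left(- \frac{3476}{61}\right) = - \frac{17380}{61}$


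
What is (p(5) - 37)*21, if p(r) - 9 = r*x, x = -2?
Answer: -798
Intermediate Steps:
p(r) = 9 - 2*r (p(r) = 9 + r*(-2) = 9 - 2*r)
(p(5) - 37)*21 = ((9 - 2*5) - 37)*21 = ((9 - 10) - 37)*21 = (-1 - 37)*21 = -38*21 = -798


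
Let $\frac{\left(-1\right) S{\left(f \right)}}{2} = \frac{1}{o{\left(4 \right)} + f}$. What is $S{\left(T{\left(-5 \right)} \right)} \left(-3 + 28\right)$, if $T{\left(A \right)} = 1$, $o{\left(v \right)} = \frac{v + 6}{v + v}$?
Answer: $- \frac{200}{9} \approx -22.222$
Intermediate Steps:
$o{\left(v \right)} = \frac{6 + v}{2 v}$
$S{\left(f \right)} = - \frac{2}{\frac{5}{4} + f}$ ($S{\left(f \right)} = - \frac{2}{\frac{6 + 4}{2 \cdot 4} + f} = - \frac{2}{\frac{1}{2} \cdot \frac{1}{4} \cdot 10 + f} = - \frac{2}{\frac{5}{4} + f}$)
$S{\left(T{\left(-5 \right)} \right)} \left(-3 + 28\right) = - \frac{8}{5 + 4 \cdot 1} \left(-3 + 28\right) = - \frac{8}{5 + 4} \cdot 25 = - \frac{8}{9} \cdot 25 = \left(-8\right) \frac{1}{9} \cdot 25 = \left(- \frac{8}{9}\right) 25 = - \frac{200}{9}$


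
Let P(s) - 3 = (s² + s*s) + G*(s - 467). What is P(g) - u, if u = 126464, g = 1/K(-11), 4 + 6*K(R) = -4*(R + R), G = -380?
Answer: 4995243/98 ≈ 50972.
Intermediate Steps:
K(R) = -⅔ - 4*R/3 (K(R) = -⅔ + (-4*(R + R))/6 = -⅔ + (-8*R)/6 = -⅔ - 4*R/3)
g = 1/14 (g = 1/(-⅔ - 4/3*(-11)) = 1/(-⅔ + 44/3) = 1/14 ≈ 0.071429)
P(s) = 177463 - 380*s + 2*s² (P(s) = 3 + ((s² + s*s) - 380*(s - 467)) = 3 + ((s² + s²) - 380*(-467 + s)) = 3 + (2*s² + (177460 - 380*s)) = 3 + (177460 - 380*s + 2*s²) = 177463 - 380*s + 2*s²)
P(g) - u = (177463 - 380*1/14 + 2*(1/14)²) - 1*126464 = (177463 - 190/7 + 2*(1/196)) - 126464 = (177463 - 190/7 + 1/98) - 126464 = 17388715/98 - 126464 = 4995243/98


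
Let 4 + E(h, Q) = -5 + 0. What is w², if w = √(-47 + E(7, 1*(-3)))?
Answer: -56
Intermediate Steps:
E(h, Q) = -9 (E(h, Q) = -4 + (-5 + 0) = -4 - 5 = -9)
w = 2*I*√14 (w = √(-47 - 9) = √(-56) = 2*I*√14 ≈ 7.4833*I)
w² = (2*I*√14)² = -56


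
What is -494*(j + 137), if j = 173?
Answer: -153140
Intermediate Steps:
-494*(j + 137) = -494*(173 + 137) = -494*310 = -153140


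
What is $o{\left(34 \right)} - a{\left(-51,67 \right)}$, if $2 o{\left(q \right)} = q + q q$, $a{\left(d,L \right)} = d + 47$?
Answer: $599$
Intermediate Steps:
$a{\left(d,L \right)} = 47 + d$
$o{\left(q \right)} = \frac{q}{2} + \frac{q^{2}}{2}$ ($o{\left(q \right)} = \frac{q + q q}{2} = \frac{q + q^{2}}{2} = \frac{q}{2} + \frac{q^{2}}{2}$)
$o{\left(34 \right)} - a{\left(-51,67 \right)} = \frac{1}{2} \cdot 34 \left(1 + 34\right) - \left(47 - 51\right) = \frac{1}{2} \cdot 34 \cdot 35 - -4 = 595 + 4 = 599$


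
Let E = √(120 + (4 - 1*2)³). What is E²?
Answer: 128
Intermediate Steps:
E = 8*√2 (E = √(120 + (4 - 2)³) = √(120 + 2³) = √(120 + 8) = √128 = 8*√2 ≈ 11.314)
E² = (8*√2)² = 128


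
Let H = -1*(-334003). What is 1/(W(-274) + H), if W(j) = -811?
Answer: 1/333192 ≈ 3.0013e-6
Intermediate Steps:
H = 334003
1/(W(-274) + H) = 1/(-811 + 334003) = 1/333192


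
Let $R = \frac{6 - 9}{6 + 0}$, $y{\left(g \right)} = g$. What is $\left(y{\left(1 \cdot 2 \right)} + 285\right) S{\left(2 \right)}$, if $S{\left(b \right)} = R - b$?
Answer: $- \frac{1435}{2} \approx -717.5$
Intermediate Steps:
$R = - \frac{1}{2}$ ($R = - \frac{3}{6} = \left(-3\right) \frac{1}{6} = - \frac{1}{2} \approx -0.5$)
$S{\left(b \right)} = - \frac{1}{2} - b$
$\left(y{\left(1 \cdot 2 \right)} + 285\right) S{\left(2 \right)} = \left(1 \cdot 2 + 285\right) \left(- \frac{1}{2} - 2\right) = \left(2 + 285\right) \left(- \frac{1}{2} - 2\right) = 287 \left(- \frac{5}{2}\right) = - \frac{1435}{2}$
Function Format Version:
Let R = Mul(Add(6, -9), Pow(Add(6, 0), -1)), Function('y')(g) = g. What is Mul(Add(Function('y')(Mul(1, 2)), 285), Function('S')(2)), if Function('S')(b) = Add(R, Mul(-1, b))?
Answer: Rational(-1435, 2) ≈ -717.50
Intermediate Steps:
R = Rational(-1, 2) (R = Mul(-3, Pow(6, -1)) = Mul(-3, Rational(1, 6)) = Rational(-1, 2) ≈ -0.50000)
Function('S')(b) = Add(Rational(-1, 2), Mul(-1, b))
Mul(Add(Function('y')(Mul(1, 2)), 285), Function('S')(2)) = Mul(Add(Mul(1, 2), 285), Add(Rational(-1, 2), Mul(-1, 2))) = Mul(Add(2, 285), Add(Rational(-1, 2), -2)) = Mul(287, Rational(-5, 2)) = Rational(-1435, 2)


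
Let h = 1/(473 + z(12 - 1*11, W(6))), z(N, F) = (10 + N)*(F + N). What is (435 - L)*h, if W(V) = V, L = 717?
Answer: -141/275 ≈ -0.51273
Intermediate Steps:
h = 1/550 (h = 1/(473 + ((12 - 1*11)² + 10*6 + 10*(12 - 1*11) + 6*(12 - 1*11))) = 1/(473 + ((12 - 11)² + 60 + 10*(12 - 11) + 6*(12 - 11))) = 1/(473 + (1² + 60 + 10*1 + 6*1)) = 1/(473 + (1 + 60 + 10 + 6)) = 1/(473 + 77) = 1/550 ≈ 0.0018182)
(435 - L)*h = (435 - 1*717)*(1/550) = (435 - 717)*(1/550) = -282*1/550 = -141/275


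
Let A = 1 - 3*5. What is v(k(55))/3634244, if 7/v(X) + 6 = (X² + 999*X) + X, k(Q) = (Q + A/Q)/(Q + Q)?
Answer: 64054375/16359550384496881 ≈ 3.9154e-9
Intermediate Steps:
A = -14 (A = 1 - 15 = -14)
k(Q) = (Q - 14/Q)/(2*Q) (k(Q) = (Q - 14/Q)/(Q + Q) = (Q - 14/Q)/((2*Q)) = (Q - 14/Q)*(1/(2*Q)) = (Q - 14/Q)/(2*Q))
v(X) = 7/(-6 + X² + 1000*X) (v(X) = 7/(-6 + ((X² + 999*X) + X)) = 7/(-6 + (X² + 1000*X)) = 7/(-6 + X² + 1000*X))
v(k(55))/3634244 = (7/(-6 + (½ - 7/55²)² + 1000*(½ - 7/55²)))/3634244 = (7/(-6 + (½ - 7*1/3025)² + 1000*(½ - 7*1/3025)))*(1/3634244) = (7/(-6 + (½ - 7/3025)² + 1000*(½ - 7/3025)))*(1/3634244) = (7/(-6 + (3011/6050)² + 1000*(3011/6050)))*(1/3634244) = (7/(-6 + 9066121/36602500 + 60220/121))*(1/3634244) = (7/(18006001121/36602500))*(1/3634244) = (7*(36602500/18006001121))*(1/3634244) = (256217500/18006001121)*(1/3634244) = 64054375/16359550384496881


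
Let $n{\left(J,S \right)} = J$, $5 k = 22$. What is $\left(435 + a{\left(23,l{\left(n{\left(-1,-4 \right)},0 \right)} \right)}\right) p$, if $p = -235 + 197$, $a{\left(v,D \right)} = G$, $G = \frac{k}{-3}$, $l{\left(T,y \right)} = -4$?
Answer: $- \frac{247114}{15} \approx -16474.0$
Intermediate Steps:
$k = \frac{22}{5}$ ($k = \frac{1}{5} \cdot 22 = \frac{22}{5} \approx 4.4$)
$G = - \frac{22}{15}$ ($G = \frac{22}{5 \left(-3\right)} = \frac{22}{5} \left(- \frac{1}{3}\right) = - \frac{22}{15} \approx -1.4667$)
$a{\left(v,D \right)} = - \frac{22}{15}$
$p = -38$
$\left(435 + a{\left(23,l{\left(n{\left(-1,-4 \right)},0 \right)} \right)}\right) p = \left(435 - \frac{22}{15}\right) \left(-38\right) = \frac{6503}{15} \left(-38\right) = - \frac{247114}{15}$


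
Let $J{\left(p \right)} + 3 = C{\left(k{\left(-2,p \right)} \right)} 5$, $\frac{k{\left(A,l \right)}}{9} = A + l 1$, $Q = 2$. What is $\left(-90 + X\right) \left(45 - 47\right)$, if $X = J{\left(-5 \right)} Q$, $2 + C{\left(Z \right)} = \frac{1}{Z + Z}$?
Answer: $\frac{14626}{63} \approx 232.16$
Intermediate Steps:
$k{\left(A,l \right)} = 9 A + 9 l$ ($k{\left(A,l \right)} = 9 \left(A + l 1\right) = 9 \left(A + l\right) = 9 A + 9 l$)
$C{\left(Z \right)} = -2 + \frac{1}{2 Z}$ ($C{\left(Z \right)} = -2 + \frac{1}{Z + Z} = -2 + \frac{1}{2 Z}$)
$J{\left(p \right)} = -13 + \frac{5}{2 \left(-18 + 9 p\right)}$ ($J{\left(p \right)} = -3 + \left(-2 + \frac{1}{2 \left(9 \left(-2\right) + 9 p\right)}\right) 5 = -3 + \left(-2 + \frac{1}{2 \left(-18 + 9 p\right)}\right) 5 = -3 - \left(10 - \frac{5}{2 \left(-18 + 9 p\right)}\right) = -13 + \frac{5}{2 \left(-18 + 9 p\right)}$)
$X = - \frac{1643}{63}$ ($X = \frac{473 - -1170}{18 \left(-2 - 5\right)} 2 = \frac{473 + 1170}{18 \left(-7\right)} 2 = \frac{1}{18} \left(- \frac{1}{7}\right) 1643 \cdot 2 = \left(- \frac{1643}{126}\right) 2 = - \frac{1643}{63} \approx -26.079$)
$\left(-90 + X\right) \left(45 - 47\right) = \left(-90 - \frac{1643}{63}\right) \left(45 - 47\right) = - \frac{7313 \left(45 - 47\right)}{63} = \left(- \frac{7313}{63}\right) \left(-2\right) = \frac{14626}{63}$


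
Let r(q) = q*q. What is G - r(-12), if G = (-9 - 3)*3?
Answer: -180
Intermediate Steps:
r(q) = q²
G = -36 (G = -12*3 = -36)
G - r(-12) = -36 - 1*(-12)² = -36 - 1*144 = -36 - 144 = -180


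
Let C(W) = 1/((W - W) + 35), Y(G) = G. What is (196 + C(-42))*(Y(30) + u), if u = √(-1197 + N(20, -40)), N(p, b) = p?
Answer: 41166/7 + 6861*I*√1177/35 ≈ 5880.9 + 6725.2*I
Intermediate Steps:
u = I*√1177 (u = √(-1197 + 20) = √(-1177) = I*√1177 ≈ 34.307*I)
C(W) = 1/35 (C(W) = 1/(0 + 35) = 1/35)
(196 + C(-42))*(Y(30) + u) = (196 + 1/35)*(30 + I*√1177) = 6861*(30 + I*√1177)/35 = 41166/7 + 6861*I*√1177/35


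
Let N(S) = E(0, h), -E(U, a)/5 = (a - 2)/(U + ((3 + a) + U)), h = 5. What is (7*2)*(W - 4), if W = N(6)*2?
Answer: -217/2 ≈ -108.50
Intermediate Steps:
E(U, a) = -5*(-2 + a)/(3 + a + 2*U) (E(U, a) = -5*(a - 2)/(U + ((3 + a) + U)) = -5*(-2 + a)/(U + (3 + U + a)) = -5*(-2 + a)/(3 + a + 2*U))
N(S) = -15/8 (N(S) = 5*(2 - 1*5)/(3 + 5 + 2*0) = 5*(2 - 5)/(3 + 5 + 0) = 5*(-3)/8 = 5*(1/8)*(-3) = -15/8)
W = -15/4 (W = -15/8*2 = -15/4 ≈ -3.7500)
(7*2)*(W - 4) = (7*2)*(-15/4 - 4) = 14*(-31/4) = -217/2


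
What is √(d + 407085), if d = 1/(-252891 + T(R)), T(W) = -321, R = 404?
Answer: √6525197720723757/126606 ≈ 638.03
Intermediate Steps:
d = -1/253212 (d = 1/(-252891 - 321) = 1/(-253212) = -1/253212 ≈ -3.9493e-6)
√(d + 407085) = √(-1/253212 + 407085) = √(103078807019/253212) = √6525197720723757/126606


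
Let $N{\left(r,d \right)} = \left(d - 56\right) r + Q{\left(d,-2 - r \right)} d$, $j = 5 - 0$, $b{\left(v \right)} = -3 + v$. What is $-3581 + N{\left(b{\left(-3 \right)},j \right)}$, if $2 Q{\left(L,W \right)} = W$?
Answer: $-3265$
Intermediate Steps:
$Q{\left(L,W \right)} = \frac{W}{2}$
$j = 5$ ($j = 5 + 0 = 5$)
$N{\left(r,d \right)} = d \left(-1 - \frac{r}{2}\right) + r \left(-56 + d\right)$ ($N{\left(r,d \right)} = \left(d - 56\right) r + \frac{-2 - r}{2} d = \left(-56 + d\right) r + \left(-1 - \frac{r}{2}\right) d = r \left(-56 + d\right) + d \left(-1 - \frac{r}{2}\right) = d \left(-1 - \frac{r}{2}\right) + r \left(-56 + d\right)$)
$-3581 + N{\left(b{\left(-3 \right)},j \right)} = -3581 - \left(5 + \frac{107 \left(-3 - 3\right)}{2}\right) = -3581 - \left(-331 + 15\right) = -3581 - -316 = -3581 + 316 = -3265$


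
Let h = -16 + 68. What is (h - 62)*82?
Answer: -820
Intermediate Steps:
h = 52
(h - 62)*82 = (52 - 62)*82 = -10*82 = -820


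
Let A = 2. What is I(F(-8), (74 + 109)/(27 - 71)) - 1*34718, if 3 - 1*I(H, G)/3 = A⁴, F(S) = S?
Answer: -34757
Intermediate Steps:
I(H, G) = -39 (I(H, G) = 9 - 3*2⁴ = 9 - 3*16 = 9 - 48 = -39)
I(F(-8), (74 + 109)/(27 - 71)) - 1*34718 = -39 - 1*34718 = -39 - 34718 = -34757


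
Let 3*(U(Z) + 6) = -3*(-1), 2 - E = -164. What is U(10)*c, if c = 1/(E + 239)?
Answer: -1/81 ≈ -0.012346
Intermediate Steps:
E = 166 (E = 2 - 1*(-164) = 2 + 164 = 166)
U(Z) = -5 (U(Z) = -6 + (-3*(-1))/3 = -6 + (⅓)*3 = -6 + 1 = -5)
c = 1/405 (c = 1/(166 + 239) = 1/405 ≈ 0.0024691)
U(10)*c = -5*1/405 = -1/81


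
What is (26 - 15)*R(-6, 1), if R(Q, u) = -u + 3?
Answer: 22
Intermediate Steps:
R(Q, u) = 3 - u
(26 - 15)*R(-6, 1) = (26 - 15)*(3 - 1*1) = 11*(3 - 1) = 11*2 = 22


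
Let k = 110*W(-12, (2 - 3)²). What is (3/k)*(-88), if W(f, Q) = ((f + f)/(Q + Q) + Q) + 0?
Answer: 12/55 ≈ 0.21818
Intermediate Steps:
W(f, Q) = Q + f/Q (W(f, Q) = ((2*f)/((2*Q)) + Q) + 0 = ((2*f)*(1/(2*Q)) + Q) + 0 = (f/Q + Q) + 0 = (Q + f/Q) + 0 = Q + f/Q)
k = -1210 (k = 110*((2 - 3)² - 12/(2 - 3)²) = 110*((-1)² - 12/((-1)²)) = 110*(1 - 12/1) = 110*(1 - 12*1) = 110*(1 - 12) = 110*(-11) = -1210)
(3/k)*(-88) = (3/(-1210))*(-88) = (3*(-1/1210))*(-88) = -3/1210*(-88) = 12/55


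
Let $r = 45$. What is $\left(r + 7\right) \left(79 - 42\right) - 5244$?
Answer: $-3320$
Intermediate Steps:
$\left(r + 7\right) \left(79 - 42\right) - 5244 = \left(45 + 7\right) \left(79 - 42\right) - 5244 = 52 \cdot 37 - 5244 = 1924 - 5244 = -3320$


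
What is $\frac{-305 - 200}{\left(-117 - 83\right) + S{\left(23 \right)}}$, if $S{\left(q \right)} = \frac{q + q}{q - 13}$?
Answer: $\frac{2525}{977} \approx 2.5844$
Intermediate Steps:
$S{\left(q \right)} = \frac{2 q}{-13 + q}$
$\frac{-305 - 200}{\left(-117 - 83\right) + S{\left(23 \right)}} = \frac{-305 - 200}{\left(-117 - 83\right) + 2 \cdot 23 \frac{1}{-13 + 23}} = - \frac{505}{-200 + 2 \cdot 23 \cdot \frac{1}{10}} = - \frac{505}{-200 + \frac{23}{5}} = - \frac{505}{- \frac{977}{5}} = \left(-505\right) \left(- \frac{5}{977}\right) = \frac{2525}{977}$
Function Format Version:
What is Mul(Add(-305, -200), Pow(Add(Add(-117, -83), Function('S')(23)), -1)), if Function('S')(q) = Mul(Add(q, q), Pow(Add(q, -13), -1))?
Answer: Rational(2525, 977) ≈ 2.5844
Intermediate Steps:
Function('S')(q) = Mul(2, q, Pow(Add(-13, q), -1)) (Function('S')(q) = Mul(Mul(2, q), Pow(Add(-13, q), -1)) = Mul(2, q, Pow(Add(-13, q), -1)))
Mul(Add(-305, -200), Pow(Add(Add(-117, -83), Function('S')(23)), -1)) = Mul(Add(-305, -200), Pow(Add(Add(-117, -83), Mul(2, 23, Pow(Add(-13, 23), -1))), -1)) = Mul(-505, Pow(Add(-200, Mul(2, 23, Pow(10, -1))), -1)) = Mul(-505, Pow(Add(-200, Mul(2, 23, Rational(1, 10))), -1)) = Mul(-505, Pow(Add(-200, Rational(23, 5)), -1)) = Mul(-505, Pow(Rational(-977, 5), -1)) = Mul(-505, Rational(-5, 977)) = Rational(2525, 977)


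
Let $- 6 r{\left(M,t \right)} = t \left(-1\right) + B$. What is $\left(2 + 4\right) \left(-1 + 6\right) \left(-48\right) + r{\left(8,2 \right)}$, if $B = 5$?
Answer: $- \frac{2881}{2} \approx -1440.5$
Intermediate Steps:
$r{\left(M,t \right)} = - \frac{5}{6} + \frac{t}{6}$ ($r{\left(M,t \right)} = - \frac{t \left(-1\right) + 5}{6} = - \frac{- t + 5}{6} = - \frac{5 - t}{6} = - \frac{5}{6} + \frac{t}{6}$)
$\left(2 + 4\right) \left(-1 + 6\right) \left(-48\right) + r{\left(8,2 \right)} = \left(2 + 4\right) \left(-1 + 6\right) \left(-48\right) + \left(- \frac{5}{6} + \frac{1}{6} \cdot 2\right) = 6 \cdot 5 \left(-48\right) + \left(- \frac{5}{6} + \frac{1}{3}\right) = 30 \left(-48\right) - \frac{1}{2} = -1440 - \frac{1}{2} = - \frac{2881}{2}$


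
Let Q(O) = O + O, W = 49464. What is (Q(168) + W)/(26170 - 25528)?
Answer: 8300/107 ≈ 77.570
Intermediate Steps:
Q(O) = 2*O
(Q(168) + W)/(26170 - 25528) = (2*168 + 49464)/(26170 - 25528) = (336 + 49464)/642 = 49800*(1/642) = 8300/107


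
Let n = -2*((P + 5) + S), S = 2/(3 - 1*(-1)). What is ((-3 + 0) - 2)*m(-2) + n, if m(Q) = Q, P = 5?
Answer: -11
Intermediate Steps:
S = ½ (S = 2/(3 + 1) = 2/4 = 2*(¼) = ½ ≈ 0.50000)
n = -21 (n = -2*((5 + 5) + ½) = -2*(10 + ½) = -2*21/2 = -21)
((-3 + 0) - 2)*m(-2) + n = ((-3 + 0) - 2)*(-2) - 21 = (-3 - 2)*(-2) - 21 = -5*(-2) - 21 = 10 - 21 = -11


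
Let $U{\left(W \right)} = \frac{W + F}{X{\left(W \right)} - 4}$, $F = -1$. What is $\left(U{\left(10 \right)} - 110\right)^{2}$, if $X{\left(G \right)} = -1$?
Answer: $\frac{312481}{25} \approx 12499.0$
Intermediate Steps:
$U{\left(W \right)} = \frac{1}{5} - \frac{W}{5}$ ($U{\left(W \right)} = \frac{W - 1}{-1 - 4} = \frac{-1 + W}{-5} = \left(-1 + W\right) \left(- \frac{1}{5}\right) = \frac{1}{5} - \frac{W}{5}$)
$\left(U{\left(10 \right)} - 110\right)^{2} = \left(\left(\frac{1}{5} - 2\right) - 110\right)^{2} = \left(- \frac{9}{5} - 110\right)^{2} = \left(- \frac{559}{5}\right)^{2} = \frac{312481}{25}$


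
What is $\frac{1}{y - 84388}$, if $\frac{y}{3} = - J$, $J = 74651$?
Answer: $- \frac{1}{308341} \approx -3.2432 \cdot 10^{-6}$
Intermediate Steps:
$y = -223953$ ($y = 3 \left(\left(-1\right) 74651\right) = 3 \left(-74651\right) = -223953$)
$\frac{1}{y - 84388} = \frac{1}{-223953 - 84388} = \frac{1}{-308341} = - \frac{1}{308341}$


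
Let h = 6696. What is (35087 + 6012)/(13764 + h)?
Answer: 41099/20460 ≈ 2.0087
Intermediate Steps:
(35087 + 6012)/(13764 + h) = (35087 + 6012)/(13764 + 6696) = 41099/20460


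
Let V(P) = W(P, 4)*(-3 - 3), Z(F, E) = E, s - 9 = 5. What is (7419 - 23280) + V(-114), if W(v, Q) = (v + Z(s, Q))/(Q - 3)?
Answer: -15201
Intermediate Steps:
s = 14 (s = 9 + 5 = 14)
W(v, Q) = (Q + v)/(-3 + Q) (W(v, Q) = (v + Q)/(Q - 3) = (Q + v)/(-3 + Q))
V(P) = -24 - 6*P (V(P) = ((4 + P)/(-3 + 4))*(-3 - 3) = ((4 + P)/1)*(-6) = (1*(4 + P))*(-6) = (4 + P)*(-6) = -24 - 6*P)
(7419 - 23280) + V(-114) = (7419 - 23280) + (-24 - 6*(-114)) = -15861 + (-24 + 684) = -15861 + 660 = -15201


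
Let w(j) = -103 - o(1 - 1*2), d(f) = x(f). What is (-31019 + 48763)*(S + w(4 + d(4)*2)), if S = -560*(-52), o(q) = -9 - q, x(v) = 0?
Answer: 515019600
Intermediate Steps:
d(f) = 0
S = 29120
w(j) = -95 (w(j) = -103 - (-9 - (1 - 1*2)) = -103 - (-9 - (1 - 2)) = -103 - (-9 - 1*(-1)) = -103 - (-9 + 1) = -103 - 1*(-8) = -103 + 8 = -95)
(-31019 + 48763)*(S + w(4 + d(4)*2)) = (-31019 + 48763)*(29120 - 95) = 17744*29025 = 515019600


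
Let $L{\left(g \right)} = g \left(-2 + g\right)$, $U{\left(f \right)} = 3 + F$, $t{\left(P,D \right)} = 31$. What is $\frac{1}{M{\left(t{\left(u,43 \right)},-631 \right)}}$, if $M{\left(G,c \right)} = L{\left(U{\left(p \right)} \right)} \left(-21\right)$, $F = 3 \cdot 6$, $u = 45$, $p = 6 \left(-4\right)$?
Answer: $- \frac{1}{8379} \approx -0.00011935$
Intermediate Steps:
$p = -24$
$F = 18$
$U{\left(f \right)} = 21$ ($U{\left(f \right)} = 3 + 18 = 21$)
$M{\left(G,c \right)} = -8379$ ($M{\left(G,c \right)} = 21 \left(-2 + 21\right) \left(-21\right) = 21 \cdot 19 \left(-21\right) = 399 \left(-21\right) = -8379$)
$\frac{1}{M{\left(t{\left(u,43 \right)},-631 \right)}} = \frac{1}{-8379} = - \frac{1}{8379}$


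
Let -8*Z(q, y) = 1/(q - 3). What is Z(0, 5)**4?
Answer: 1/331776 ≈ 3.0141e-6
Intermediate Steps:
Z(q, y) = -1/(8*(-3 + q)) (Z(q, y) = -1/(8*(q - 3)) = -1/(8*(-3 + q)))
Z(0, 5)**4 = (-1/(-24 + 8*0))**4 = (-1/(-24 + 0))**4 = (-1/(-24))**4 = (-1*(-1/24))**4 = (1/24)**4 = 1/331776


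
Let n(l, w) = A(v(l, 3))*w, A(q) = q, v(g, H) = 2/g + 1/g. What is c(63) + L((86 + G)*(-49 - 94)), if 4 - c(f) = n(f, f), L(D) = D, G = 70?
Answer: -22307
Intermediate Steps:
v(g, H) = 3/g (v(g, H) = 2/g + 1/g = 3/g)
n(l, w) = 3*w/l (n(l, w) = (3/l)*w = 3*w/l)
c(f) = 1 (c(f) = 4 - 3*f/f = 4 - 1*3 = 4 - 3 = 1)
c(63) + L((86 + G)*(-49 - 94)) = 1 + (86 + 70)*(-49 - 94) = 1 + 156*(-143) = 1 - 22308 = -22307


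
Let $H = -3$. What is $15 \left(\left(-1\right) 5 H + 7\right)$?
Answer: $330$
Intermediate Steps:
$15 \left(\left(-1\right) 5 H + 7\right) = 15 \left(\left(-1\right) 5 \left(-3\right) + 7\right) = 15 \left(\left(-5\right) \left(-3\right) + 7\right) = 15 \left(15 + 7\right) = 15 \cdot 22 = 330$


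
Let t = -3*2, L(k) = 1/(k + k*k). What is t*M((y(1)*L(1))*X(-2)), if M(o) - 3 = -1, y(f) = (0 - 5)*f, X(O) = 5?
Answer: -12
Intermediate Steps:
L(k) = 1/(k + k²)
y(f) = -5*f
M(o) = 2 (M(o) = 3 - 1 = 2)
t = -6
t*M((y(1)*L(1))*X(-2)) = -6*2 = -12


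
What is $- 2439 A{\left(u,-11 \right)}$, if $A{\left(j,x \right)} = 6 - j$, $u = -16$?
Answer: $-53658$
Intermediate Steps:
$- 2439 A{\left(u,-11 \right)} = - 2439 \left(6 - -16\right) = - 2439 \left(6 + 16\right) = \left(-2439\right) 22 = -53658$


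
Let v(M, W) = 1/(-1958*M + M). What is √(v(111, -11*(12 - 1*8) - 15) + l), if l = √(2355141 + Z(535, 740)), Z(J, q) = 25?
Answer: √(-217227 + 47187569529*√2355166)/217227 ≈ 39.175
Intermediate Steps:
v(M, W) = -1/(1957*M) (v(M, W) = 1/(-1957*M) = -1/(1957*M))
l = √2355166 (l = √(2355141 + 25) = √2355166 ≈ 1534.7)
√(v(111, -11*(12 - 1*8) - 15) + l) = √(-1/1957/111 + √2355166) = √(-1/1957*1/111 + √2355166) = √(-1/217227 + √2355166)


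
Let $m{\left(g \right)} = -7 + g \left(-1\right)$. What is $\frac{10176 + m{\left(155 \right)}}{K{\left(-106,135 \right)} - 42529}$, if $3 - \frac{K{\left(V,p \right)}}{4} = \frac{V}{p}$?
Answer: $- \frac{1351890}{5739371} \approx -0.23555$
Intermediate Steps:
$m{\left(g \right)} = -7 - g$
$K{\left(V,p \right)} = 12 - \frac{4 V}{p}$ ($K{\left(V,p \right)} = 12 - 4 \frac{V}{p} = 12 - \frac{4 V}{p}$)
$\frac{10176 + m{\left(155 \right)}}{K{\left(-106,135 \right)} - 42529} = \frac{10176 - 162}{\left(12 - - \frac{424}{135}\right) - 42529} = \frac{10176 - 162}{\left(12 - \left(-424\right) \frac{1}{135}\right) - 42529} = \frac{10176 - 162}{\left(12 + \frac{424}{135}\right) - 42529} = \frac{10014}{\frac{2044}{135} - 42529} = \frac{10014}{- \frac{5739371}{135}} = 10014 \left(- \frac{135}{5739371}\right) = - \frac{1351890}{5739371}$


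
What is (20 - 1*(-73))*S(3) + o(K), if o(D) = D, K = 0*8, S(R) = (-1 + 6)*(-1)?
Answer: -465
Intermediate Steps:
S(R) = -5 (S(R) = 5*(-1) = -5)
K = 0
(20 - 1*(-73))*S(3) + o(K) = (20 - 1*(-73))*(-5) + 0 = (20 + 73)*(-5) + 0 = 93*(-5) + 0 = -465 + 0 = -465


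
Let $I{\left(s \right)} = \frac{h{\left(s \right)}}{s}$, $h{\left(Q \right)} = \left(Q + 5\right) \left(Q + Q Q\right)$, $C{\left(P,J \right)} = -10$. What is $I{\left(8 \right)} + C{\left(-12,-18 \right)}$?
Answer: $107$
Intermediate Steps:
$h{\left(Q \right)} = \left(5 + Q\right) \left(Q + Q^{2}\right)$
$I{\left(s \right)} = 5 + s^{2} + 6 s$ ($I{\left(s \right)} = \frac{s \left(5 + s^{2} + 6 s\right)}{s} = 5 + s^{2} + 6 s$)
$I{\left(8 \right)} + C{\left(-12,-18 \right)} = \left(5 + 8^{2} + 6 \cdot 8\right) - 10 = \left(5 + 64 + 48\right) - 10 = 117 - 10 = 107$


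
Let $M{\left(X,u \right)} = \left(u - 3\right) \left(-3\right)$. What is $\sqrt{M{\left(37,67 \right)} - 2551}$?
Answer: $i \sqrt{2743} \approx 52.374 i$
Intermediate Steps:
$M{\left(X,u \right)} = 9 - 3 u$ ($M{\left(X,u \right)} = \left(-3 + u\right) \left(-3\right) = 9 - 3 u$)
$\sqrt{M{\left(37,67 \right)} - 2551} = \sqrt{\left(9 - 201\right) - 2551} = \sqrt{-192 - 2551} = \sqrt{-2743} = i \sqrt{2743}$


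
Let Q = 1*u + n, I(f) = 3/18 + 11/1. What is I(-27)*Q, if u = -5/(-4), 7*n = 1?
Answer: 871/56 ≈ 15.554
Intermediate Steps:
n = ⅐ (n = (⅐)*1 = ⅐ ≈ 0.14286)
u = 5/4 (u = -5*(-¼) = 5/4 ≈ 1.2500)
I(f) = 67/6 (I(f) = 3*(1/18) + 11*1 = ⅙ + 11 = 67/6)
Q = 39/28 (Q = 1*(5/4) + ⅐ = 5/4 + ⅐ = 39/28 ≈ 1.3929)
I(-27)*Q = (67/6)*(39/28) = 871/56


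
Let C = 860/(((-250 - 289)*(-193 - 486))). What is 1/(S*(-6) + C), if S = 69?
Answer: -365981/151515274 ≈ -0.0024155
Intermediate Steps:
C = 860/365981 (C = 860/((-539*(-679))) = 860/365981 ≈ 0.0023498)
1/(S*(-6) + C) = 1/(69*(-6) + 860/365981) = 1/(-414 + 860/365981) = 1/(-151515274/365981) = -365981/151515274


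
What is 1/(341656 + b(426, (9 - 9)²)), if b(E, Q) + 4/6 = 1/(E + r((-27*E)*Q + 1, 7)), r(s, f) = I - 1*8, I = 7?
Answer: 1275/435610553 ≈ 2.9269e-6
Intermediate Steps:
r(s, f) = -1 (r(s, f) = 7 - 1*8 = 7 - 8 = -1)
b(E, Q) = -⅔ + 1/(-1 + E) (b(E, Q) = -⅔ + 1/(E - 1) = -⅔ + 1/(-1 + E))
1/(341656 + b(426, (9 - 9)²)) = 1/(341656 + (5 - 2*426)/(3*(-1 + 426))) = 1/(341656 + (⅓)*(5 - 852)/425) = 1/(341656 + (⅓)*(1/425)*(-847)) = 1/(341656 - 847/1275) = 1/(435610553/1275) = 1275/435610553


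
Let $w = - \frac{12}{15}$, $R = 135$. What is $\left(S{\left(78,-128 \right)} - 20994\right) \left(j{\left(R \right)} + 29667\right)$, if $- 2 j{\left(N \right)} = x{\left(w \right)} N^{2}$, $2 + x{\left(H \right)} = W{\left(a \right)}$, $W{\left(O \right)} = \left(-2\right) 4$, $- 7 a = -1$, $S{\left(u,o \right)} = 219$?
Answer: $-2509453800$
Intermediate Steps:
$w = - \frac{4}{5}$ ($w = \left(-12\right) \frac{1}{15} = - \frac{4}{5} \approx -0.8$)
$a = \frac{1}{7}$ ($a = \left(- \frac{1}{7}\right) \left(-1\right) = \frac{1}{7} \approx 0.14286$)
$W{\left(O \right)} = -8$
$x{\left(H \right)} = -10$ ($x{\left(H \right)} = -2 - 8 = -10$)
$j{\left(N \right)} = 5 N^{2}$ ($j{\left(N \right)} = - \frac{\left(-10\right) N^{2}}{2} = 5 N^{2}$)
$\left(S{\left(78,-128 \right)} - 20994\right) \left(j{\left(R \right)} + 29667\right) = \left(219 - 20994\right) \left(5 \cdot 135^{2} + 29667\right) = - 20775 \left(5 \cdot 18225 + 29667\right) = - 20775 \left(91125 + 29667\right) = \left(-20775\right) 120792 = -2509453800$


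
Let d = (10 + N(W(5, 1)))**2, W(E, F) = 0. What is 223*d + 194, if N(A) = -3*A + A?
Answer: 22494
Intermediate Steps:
N(A) = -2*A
d = 100 (d = (10 - 2*0)**2 = (10 + 0)**2 = 10**2 = 100)
223*d + 194 = 223*100 + 194 = 22300 + 194 = 22494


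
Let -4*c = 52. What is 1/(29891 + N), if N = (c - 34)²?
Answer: 1/32100 ≈ 3.1153e-5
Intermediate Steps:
c = -13 (c = -¼*52 = -13)
N = 2209 (N = (-13 - 34)² = (-47)² = 2209)
1/(29891 + N) = 1/(29891 + 2209) = 1/32100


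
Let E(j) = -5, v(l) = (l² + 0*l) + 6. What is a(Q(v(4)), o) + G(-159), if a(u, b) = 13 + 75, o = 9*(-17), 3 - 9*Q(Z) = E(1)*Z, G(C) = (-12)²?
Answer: 232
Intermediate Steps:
v(l) = 6 + l² (v(l) = (l² + 0) + 6 = l² + 6 = 6 + l²)
G(C) = 144
Q(Z) = ⅓ + 5*Z/9 (Q(Z) = ⅓ - (-5)*Z/9 = ⅓ + 5*Z/9)
o = -153
a(u, b) = 88
a(Q(v(4)), o) + G(-159) = 88 + 144 = 232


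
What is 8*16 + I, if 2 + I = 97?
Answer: 223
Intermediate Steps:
I = 95 (I = -2 + 97 = 95)
8*16 + I = 8*16 + 95 = 128 + 95 = 223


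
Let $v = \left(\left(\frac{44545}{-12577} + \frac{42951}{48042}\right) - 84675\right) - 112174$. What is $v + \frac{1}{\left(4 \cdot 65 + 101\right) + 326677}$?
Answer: $- \frac{3241560759352975189}{16467023753241} \approx -1.9685 \cdot 10^{5}$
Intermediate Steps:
$v = - \frac{39647512024943}{201408078}$ ($v = \left(\left(44545 \left(- \frac{1}{12577}\right) + 42951 \cdot \frac{1}{48042}\right) - 84675\right) - 112174 = \left(\left(- \frac{44545}{12577} + \frac{14317}{16014}\right) - 84675\right) - 112174 = \left(- \frac{533278721}{201408078} - 84675\right) - 112174 = - \frac{17054762283371}{201408078} - 112174 = - \frac{39647512024943}{201408078} \approx -1.9685 \cdot 10^{5}$)
$v + \frac{1}{\left(4 \cdot 65 + 101\right) + 326677} = - \frac{39647512024943}{201408078} + \frac{1}{\left(4 \cdot 65 + 101\right) + 326677} = - \frac{39647512024943}{201408078} + \frac{1}{\left(260 + 101\right) + 326677} = - \frac{39647512024943}{201408078} + \frac{1}{361 + 326677} = - \frac{39647512024943}{201408078} + \frac{1}{327038} = - \frac{3241560759352975189}{16467023753241}$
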